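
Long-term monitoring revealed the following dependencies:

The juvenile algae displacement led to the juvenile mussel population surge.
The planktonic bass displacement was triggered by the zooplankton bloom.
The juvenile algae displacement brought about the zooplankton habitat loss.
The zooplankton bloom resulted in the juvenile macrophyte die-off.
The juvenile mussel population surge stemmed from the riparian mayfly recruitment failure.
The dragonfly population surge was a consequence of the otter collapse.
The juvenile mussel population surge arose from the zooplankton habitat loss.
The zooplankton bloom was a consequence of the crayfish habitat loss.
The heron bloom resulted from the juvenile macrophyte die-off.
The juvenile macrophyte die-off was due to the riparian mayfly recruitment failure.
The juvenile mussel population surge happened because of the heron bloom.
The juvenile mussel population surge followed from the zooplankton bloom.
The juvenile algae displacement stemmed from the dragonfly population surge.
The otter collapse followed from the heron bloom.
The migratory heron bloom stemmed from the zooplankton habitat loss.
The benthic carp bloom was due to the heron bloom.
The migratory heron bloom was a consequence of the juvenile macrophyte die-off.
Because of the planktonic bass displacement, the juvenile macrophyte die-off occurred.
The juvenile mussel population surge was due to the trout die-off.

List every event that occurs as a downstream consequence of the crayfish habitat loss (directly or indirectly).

Direct effects: the zooplankton bloom.
2 steps out: the planktonic bass displacement, the juvenile macrophyte die-off, the juvenile mussel population surge.
3 steps out: the heron bloom, the migratory heron bloom.
4 steps out: the otter collapse, the benthic carp bloom.
5 steps out: the dragonfly population surge.
6 steps out: the juvenile algae displacement.
7 steps out: the zooplankton habitat loss.
Not reachable from it: the riparian mayfly recruitment failure, the trout die-off.

the benthic carp bloom, the dragonfly population surge, the heron bloom, the juvenile algae displacement, the juvenile macrophyte die-off, the juvenile mussel population surge, the migratory heron bloom, the otter collapse, the planktonic bass displacement, the zooplankton bloom, the zooplankton habitat loss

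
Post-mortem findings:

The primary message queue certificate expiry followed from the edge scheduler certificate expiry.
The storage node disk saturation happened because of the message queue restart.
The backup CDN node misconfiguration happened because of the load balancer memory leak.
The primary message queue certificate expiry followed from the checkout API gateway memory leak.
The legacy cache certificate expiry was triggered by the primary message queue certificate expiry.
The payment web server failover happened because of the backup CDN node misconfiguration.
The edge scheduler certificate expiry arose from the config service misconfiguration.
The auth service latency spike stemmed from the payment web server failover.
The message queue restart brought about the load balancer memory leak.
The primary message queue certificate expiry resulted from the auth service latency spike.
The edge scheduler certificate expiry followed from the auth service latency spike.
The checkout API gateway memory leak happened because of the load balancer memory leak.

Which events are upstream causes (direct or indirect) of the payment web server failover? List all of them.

the backup CDN node misconfiguration, the load balancer memory leak, the message queue restart

Immediate cause of the payment web server failover: the backup CDN node misconfiguration.
Further upstream: the message queue restart, the load balancer memory leak.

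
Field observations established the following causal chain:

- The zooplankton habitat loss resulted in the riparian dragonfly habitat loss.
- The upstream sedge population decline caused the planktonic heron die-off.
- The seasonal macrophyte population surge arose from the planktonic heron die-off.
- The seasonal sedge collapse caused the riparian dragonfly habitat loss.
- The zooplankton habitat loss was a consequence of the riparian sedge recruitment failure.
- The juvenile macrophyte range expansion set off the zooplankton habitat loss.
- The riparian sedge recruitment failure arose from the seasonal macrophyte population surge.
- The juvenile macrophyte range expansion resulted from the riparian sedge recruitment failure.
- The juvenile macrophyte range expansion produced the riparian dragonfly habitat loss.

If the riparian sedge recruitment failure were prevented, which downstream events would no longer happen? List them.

the juvenile macrophyte range expansion, the zooplankton habitat loss

Downstream of the riparian sedge recruitment failure: the juvenile macrophyte range expansion, the zooplankton habitat loss, the riparian dragonfly habitat loss.
Of those, still caused via another path: the riparian dragonfly habitat loss.
The remainder have no surviving cause.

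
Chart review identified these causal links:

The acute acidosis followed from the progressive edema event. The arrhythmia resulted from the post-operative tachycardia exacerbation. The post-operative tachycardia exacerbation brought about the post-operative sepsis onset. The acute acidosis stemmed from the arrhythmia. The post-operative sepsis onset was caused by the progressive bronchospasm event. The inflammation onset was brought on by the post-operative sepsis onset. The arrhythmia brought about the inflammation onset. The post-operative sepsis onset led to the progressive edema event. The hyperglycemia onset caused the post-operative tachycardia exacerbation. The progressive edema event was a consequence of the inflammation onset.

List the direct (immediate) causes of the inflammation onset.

Upstream contributors include the hyperglycemia onset, the post-operative tachycardia exacerbation, the progressive bronchospasm event, but only the arrhythmia, the post-operative sepsis onset feed directly into the inflammation onset.

the arrhythmia, the post-operative sepsis onset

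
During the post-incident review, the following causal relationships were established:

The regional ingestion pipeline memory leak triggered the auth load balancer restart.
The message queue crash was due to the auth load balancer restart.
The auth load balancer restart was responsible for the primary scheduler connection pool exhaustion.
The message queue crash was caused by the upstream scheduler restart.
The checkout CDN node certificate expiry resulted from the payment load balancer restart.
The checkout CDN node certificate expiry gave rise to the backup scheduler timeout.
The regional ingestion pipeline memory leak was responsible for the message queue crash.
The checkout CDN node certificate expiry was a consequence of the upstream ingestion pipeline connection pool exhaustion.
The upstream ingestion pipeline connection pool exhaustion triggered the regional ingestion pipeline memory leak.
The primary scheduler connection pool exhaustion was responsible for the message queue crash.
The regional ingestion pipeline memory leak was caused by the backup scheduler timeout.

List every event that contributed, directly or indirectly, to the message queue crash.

Immediate causes of the message queue crash: the regional ingestion pipeline memory leak, the auth load balancer restart, the primary scheduler connection pool exhaustion, the upstream scheduler restart.
Further upstream: the upstream ingestion pipeline connection pool exhaustion, the payment load balancer restart, the checkout CDN node certificate expiry, the backup scheduler timeout.

the auth load balancer restart, the backup scheduler timeout, the checkout CDN node certificate expiry, the payment load balancer restart, the primary scheduler connection pool exhaustion, the regional ingestion pipeline memory leak, the upstream ingestion pipeline connection pool exhaustion, the upstream scheduler restart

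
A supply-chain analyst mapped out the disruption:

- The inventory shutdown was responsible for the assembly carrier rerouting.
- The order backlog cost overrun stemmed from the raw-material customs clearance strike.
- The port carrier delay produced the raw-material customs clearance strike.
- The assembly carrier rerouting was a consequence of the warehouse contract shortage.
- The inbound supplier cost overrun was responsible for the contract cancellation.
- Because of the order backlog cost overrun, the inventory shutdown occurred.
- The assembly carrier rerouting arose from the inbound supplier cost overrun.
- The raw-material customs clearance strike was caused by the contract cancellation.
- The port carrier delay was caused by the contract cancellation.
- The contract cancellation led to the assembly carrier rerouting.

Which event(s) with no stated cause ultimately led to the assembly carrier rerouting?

the inbound supplier cost overrun, the warehouse contract shortage

Tracing upstream from the assembly carrier rerouting: the assembly carrier rerouting ← the inbound supplier cost overrun.
A separate upstream branch: the assembly carrier rerouting ← the warehouse contract shortage.
Each of those chain origins has no stated cause.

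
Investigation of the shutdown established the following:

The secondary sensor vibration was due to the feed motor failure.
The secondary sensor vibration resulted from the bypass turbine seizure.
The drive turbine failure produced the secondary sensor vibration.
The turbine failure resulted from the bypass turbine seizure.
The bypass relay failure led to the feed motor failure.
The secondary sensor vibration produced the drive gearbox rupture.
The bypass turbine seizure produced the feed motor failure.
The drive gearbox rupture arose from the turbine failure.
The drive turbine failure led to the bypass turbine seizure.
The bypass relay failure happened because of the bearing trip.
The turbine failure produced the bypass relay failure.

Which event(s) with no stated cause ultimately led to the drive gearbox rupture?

Tracing upstream from the drive gearbox rupture: the drive gearbox rupture ← the secondary sensor vibration ← the feed motor failure ← the bypass relay failure ← the bearing trip.
A separate upstream branch: the drive gearbox rupture ← the secondary sensor vibration ← the drive turbine failure.
Each of those chain origins has no stated cause.

the bearing trip, the drive turbine failure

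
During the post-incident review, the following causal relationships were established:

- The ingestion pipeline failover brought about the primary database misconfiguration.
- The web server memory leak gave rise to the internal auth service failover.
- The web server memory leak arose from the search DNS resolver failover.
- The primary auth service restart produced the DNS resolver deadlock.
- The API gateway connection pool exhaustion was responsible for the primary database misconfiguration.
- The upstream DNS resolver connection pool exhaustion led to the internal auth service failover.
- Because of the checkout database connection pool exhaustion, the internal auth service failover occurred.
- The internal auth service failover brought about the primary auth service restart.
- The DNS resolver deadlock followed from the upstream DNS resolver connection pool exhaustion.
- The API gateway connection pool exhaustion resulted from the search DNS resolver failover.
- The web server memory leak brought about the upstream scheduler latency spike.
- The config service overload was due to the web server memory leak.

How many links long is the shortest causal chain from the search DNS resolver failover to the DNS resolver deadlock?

4

Shortest chain: the search DNS resolver failover → the web server memory leak → the internal auth service failover → the primary auth service restart → the DNS resolver deadlock.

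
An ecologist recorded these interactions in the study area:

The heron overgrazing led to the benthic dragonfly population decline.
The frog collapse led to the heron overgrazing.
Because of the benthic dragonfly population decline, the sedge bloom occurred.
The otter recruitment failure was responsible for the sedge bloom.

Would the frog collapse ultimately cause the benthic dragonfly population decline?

There is a causal chain: the frog collapse → the heron overgrazing → the benthic dragonfly population decline.

Yes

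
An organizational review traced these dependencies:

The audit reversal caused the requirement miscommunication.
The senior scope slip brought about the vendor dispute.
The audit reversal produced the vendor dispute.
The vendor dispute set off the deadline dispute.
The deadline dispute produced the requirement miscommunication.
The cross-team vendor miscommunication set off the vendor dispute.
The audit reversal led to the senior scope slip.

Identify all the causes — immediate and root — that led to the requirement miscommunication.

the audit reversal, the cross-team vendor miscommunication, the deadline dispute, the senior scope slip, the vendor dispute

Immediate causes of the requirement miscommunication: the audit reversal, the deadline dispute.
Further upstream: the cross-team vendor miscommunication, the senior scope slip, the vendor dispute.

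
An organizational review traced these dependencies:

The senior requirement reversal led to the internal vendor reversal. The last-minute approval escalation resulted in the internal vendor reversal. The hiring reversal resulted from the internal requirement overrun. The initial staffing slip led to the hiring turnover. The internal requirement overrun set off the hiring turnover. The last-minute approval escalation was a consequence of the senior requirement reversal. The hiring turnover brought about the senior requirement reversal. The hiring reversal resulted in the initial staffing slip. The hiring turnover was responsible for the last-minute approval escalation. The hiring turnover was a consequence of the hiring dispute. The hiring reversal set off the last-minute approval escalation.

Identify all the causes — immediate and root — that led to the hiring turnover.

the hiring dispute, the hiring reversal, the initial staffing slip, the internal requirement overrun

Immediate causes of the hiring turnover: the internal requirement overrun, the initial staffing slip, the hiring dispute.
Further upstream: the hiring reversal.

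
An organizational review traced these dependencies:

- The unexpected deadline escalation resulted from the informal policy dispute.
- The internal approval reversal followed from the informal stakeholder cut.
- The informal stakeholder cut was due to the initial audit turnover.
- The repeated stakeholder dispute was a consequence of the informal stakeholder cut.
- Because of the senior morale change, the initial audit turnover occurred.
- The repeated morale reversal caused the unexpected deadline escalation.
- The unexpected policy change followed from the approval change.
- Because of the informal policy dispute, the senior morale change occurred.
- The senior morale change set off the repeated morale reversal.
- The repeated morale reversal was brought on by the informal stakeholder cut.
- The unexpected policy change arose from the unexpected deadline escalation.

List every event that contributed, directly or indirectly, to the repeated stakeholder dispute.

Immediate cause of the repeated stakeholder dispute: the informal stakeholder cut.
Further upstream: the informal policy dispute, the senior morale change, the initial audit turnover.

the informal policy dispute, the informal stakeholder cut, the initial audit turnover, the senior morale change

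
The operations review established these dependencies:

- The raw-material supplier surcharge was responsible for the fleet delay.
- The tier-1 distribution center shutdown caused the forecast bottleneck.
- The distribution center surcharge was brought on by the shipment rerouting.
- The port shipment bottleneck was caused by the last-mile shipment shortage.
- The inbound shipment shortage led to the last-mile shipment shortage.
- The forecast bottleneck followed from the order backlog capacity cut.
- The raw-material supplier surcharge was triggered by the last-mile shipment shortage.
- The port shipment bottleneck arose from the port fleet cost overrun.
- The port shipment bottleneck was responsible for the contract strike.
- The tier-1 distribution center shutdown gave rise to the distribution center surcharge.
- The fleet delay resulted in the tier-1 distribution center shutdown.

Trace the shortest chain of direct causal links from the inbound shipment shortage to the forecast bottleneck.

the inbound shipment shortage → the last-mile shipment shortage → the raw-material supplier surcharge → the fleet delay → the tier-1 distribution center shutdown → the forecast bottleneck

the inbound shipment shortage → the last-mile shipment shortage
the last-mile shipment shortage → the raw-material supplier surcharge
the raw-material supplier surcharge → the fleet delay
the fleet delay → the tier-1 distribution center shutdown
the tier-1 distribution center shutdown → the forecast bottleneck
Length: 5 steps.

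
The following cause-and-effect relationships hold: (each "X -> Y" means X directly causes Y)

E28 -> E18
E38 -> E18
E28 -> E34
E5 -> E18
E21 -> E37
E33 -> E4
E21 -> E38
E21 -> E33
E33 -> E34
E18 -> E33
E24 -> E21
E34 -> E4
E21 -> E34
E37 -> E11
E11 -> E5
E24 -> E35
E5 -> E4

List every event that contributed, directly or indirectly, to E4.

E11, E18, E21, E24, E28, E33, E34, E37, E38, E5

Immediate causes of E4: E5, E33, E34.
Further upstream: E28, E24, E21, E38, E37, E11, E18.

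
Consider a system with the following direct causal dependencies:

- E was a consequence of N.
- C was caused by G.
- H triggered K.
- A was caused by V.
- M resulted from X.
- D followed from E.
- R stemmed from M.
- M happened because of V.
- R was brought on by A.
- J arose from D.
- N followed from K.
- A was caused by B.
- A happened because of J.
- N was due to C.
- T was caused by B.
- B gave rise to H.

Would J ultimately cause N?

J leads to A, R; N is not among them.

No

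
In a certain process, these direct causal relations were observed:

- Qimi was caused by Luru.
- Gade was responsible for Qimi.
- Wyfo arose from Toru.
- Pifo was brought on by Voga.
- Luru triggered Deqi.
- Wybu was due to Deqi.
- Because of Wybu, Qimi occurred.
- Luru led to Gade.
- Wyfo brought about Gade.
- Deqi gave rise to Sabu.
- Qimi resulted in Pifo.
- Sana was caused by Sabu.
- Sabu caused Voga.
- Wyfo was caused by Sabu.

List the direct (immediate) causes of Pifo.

Qimi, Voga

Upstream contributors include Luru, Deqi, Sabu, Wyfo, Wybu, Gade, Toru, but only Qimi, Voga feed directly into Pifo.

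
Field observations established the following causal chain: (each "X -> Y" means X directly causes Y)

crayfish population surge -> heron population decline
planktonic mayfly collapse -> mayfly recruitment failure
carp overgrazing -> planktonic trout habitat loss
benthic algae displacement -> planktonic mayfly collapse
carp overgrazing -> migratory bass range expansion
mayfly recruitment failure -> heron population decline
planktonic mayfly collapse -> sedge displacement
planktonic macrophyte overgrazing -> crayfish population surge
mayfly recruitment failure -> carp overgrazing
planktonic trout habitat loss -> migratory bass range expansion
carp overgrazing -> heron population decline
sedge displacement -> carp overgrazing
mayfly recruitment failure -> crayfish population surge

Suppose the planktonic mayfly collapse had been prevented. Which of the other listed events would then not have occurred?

Downstream of the planktonic mayfly collapse: the sedge displacement, the mayfly recruitment failure, the carp overgrazing, the planktonic trout habitat loss, the migratory bass range expansion, the crayfish population surge, the heron population decline.
Of those, still caused via another path: the crayfish population surge, the heron population decline.
The remainder have no surviving cause.

the carp overgrazing, the mayfly recruitment failure, the migratory bass range expansion, the planktonic trout habitat loss, the sedge displacement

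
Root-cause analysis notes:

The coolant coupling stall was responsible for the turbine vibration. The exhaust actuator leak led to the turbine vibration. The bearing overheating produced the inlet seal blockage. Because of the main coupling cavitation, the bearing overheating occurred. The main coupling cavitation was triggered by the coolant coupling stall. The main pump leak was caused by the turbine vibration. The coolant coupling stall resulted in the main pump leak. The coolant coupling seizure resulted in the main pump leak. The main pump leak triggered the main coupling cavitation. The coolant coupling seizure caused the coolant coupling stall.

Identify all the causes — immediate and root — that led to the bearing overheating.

Immediate cause of the bearing overheating: the main coupling cavitation.
Further upstream: the coolant coupling seizure, the coolant coupling stall, the turbine vibration, the main pump leak, the exhaust actuator leak.

the coolant coupling seizure, the coolant coupling stall, the exhaust actuator leak, the main coupling cavitation, the main pump leak, the turbine vibration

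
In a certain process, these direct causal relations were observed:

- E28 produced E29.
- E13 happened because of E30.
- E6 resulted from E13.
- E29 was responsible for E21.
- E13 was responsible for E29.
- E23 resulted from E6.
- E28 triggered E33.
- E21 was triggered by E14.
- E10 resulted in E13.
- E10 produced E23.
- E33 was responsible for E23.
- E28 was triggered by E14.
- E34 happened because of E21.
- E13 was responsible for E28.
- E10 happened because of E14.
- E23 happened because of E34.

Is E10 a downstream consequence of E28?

No

E28 leads to E33, E29, E21, E34, E23; E10 is not among them.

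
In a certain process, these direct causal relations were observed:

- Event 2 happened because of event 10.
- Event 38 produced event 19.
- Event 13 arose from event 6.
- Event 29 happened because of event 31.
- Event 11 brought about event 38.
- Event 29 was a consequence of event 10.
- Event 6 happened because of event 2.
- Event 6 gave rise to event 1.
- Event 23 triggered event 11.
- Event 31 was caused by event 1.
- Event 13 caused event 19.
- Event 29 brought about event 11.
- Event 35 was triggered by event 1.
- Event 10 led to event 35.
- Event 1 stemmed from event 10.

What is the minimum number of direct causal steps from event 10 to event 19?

Shortest chain: event 10 → event 2 → event 6 → event 13 → event 19.

4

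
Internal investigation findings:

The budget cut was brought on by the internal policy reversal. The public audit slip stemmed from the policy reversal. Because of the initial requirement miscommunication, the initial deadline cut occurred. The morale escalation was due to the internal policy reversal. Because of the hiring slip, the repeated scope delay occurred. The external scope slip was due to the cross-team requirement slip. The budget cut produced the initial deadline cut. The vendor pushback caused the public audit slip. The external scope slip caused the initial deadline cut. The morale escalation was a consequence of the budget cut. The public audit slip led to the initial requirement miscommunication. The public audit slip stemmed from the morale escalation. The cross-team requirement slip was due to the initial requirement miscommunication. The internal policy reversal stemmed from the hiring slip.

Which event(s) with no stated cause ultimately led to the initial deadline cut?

Tracing upstream from the initial deadline cut: the initial deadline cut ← the budget cut ← the internal policy reversal ← the hiring slip.
A separate upstream branch: the initial deadline cut ← the initial requirement miscommunication ← the public audit slip ← the vendor pushback.
A separate upstream branch: the initial deadline cut ← the initial requirement miscommunication ← the public audit slip ← the policy reversal.
Each of those chain origins has no stated cause.

the hiring slip, the policy reversal, the vendor pushback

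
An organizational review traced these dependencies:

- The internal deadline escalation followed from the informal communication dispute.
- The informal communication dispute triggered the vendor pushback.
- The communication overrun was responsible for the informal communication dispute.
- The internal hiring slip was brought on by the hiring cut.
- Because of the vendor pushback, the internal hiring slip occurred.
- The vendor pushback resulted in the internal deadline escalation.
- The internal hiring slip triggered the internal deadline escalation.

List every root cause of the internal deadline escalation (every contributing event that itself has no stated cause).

the communication overrun, the hiring cut

Tracing upstream from the internal deadline escalation: the internal deadline escalation ← the informal communication dispute ← the communication overrun.
A separate upstream branch: the internal deadline escalation ← the internal hiring slip ← the hiring cut.
Each of those chain origins has no stated cause.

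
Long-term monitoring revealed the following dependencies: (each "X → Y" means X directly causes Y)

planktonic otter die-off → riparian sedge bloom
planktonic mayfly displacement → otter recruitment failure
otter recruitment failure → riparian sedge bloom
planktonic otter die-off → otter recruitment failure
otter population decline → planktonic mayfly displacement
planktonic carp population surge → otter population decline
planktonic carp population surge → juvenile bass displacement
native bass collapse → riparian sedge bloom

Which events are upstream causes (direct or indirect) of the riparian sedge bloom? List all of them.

Immediate causes of the riparian sedge bloom: the planktonic otter die-off, the native bass collapse, the otter recruitment failure.
Further upstream: the planktonic carp population surge, the otter population decline, the planktonic mayfly displacement.

the native bass collapse, the otter population decline, the otter recruitment failure, the planktonic carp population surge, the planktonic mayfly displacement, the planktonic otter die-off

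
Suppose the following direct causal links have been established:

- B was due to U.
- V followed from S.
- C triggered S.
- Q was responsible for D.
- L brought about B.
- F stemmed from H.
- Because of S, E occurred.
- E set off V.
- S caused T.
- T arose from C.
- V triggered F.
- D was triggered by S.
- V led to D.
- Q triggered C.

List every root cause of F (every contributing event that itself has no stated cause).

Tracing upstream from F: F ← V ← S ← C ← Q.
A separate upstream branch: F ← H.
Each of those chain origins has no stated cause.

H, Q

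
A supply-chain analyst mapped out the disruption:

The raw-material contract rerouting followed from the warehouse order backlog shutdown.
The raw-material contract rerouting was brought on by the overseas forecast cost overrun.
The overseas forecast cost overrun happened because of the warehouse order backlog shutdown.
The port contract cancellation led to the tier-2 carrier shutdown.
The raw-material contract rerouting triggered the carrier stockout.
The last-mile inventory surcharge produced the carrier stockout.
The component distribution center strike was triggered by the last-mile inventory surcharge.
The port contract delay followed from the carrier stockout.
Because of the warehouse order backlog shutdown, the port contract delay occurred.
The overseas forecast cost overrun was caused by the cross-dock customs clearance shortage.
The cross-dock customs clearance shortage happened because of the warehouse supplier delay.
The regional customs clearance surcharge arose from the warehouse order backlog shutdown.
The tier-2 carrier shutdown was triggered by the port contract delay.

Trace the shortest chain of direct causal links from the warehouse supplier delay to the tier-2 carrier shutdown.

the warehouse supplier delay → the cross-dock customs clearance shortage
the cross-dock customs clearance shortage → the overseas forecast cost overrun
the overseas forecast cost overrun → the raw-material contract rerouting
the raw-material contract rerouting → the carrier stockout
the carrier stockout → the port contract delay
the port contract delay → the tier-2 carrier shutdown
Length: 6 steps.

the warehouse supplier delay → the cross-dock customs clearance shortage → the overseas forecast cost overrun → the raw-material contract rerouting → the carrier stockout → the port contract delay → the tier-2 carrier shutdown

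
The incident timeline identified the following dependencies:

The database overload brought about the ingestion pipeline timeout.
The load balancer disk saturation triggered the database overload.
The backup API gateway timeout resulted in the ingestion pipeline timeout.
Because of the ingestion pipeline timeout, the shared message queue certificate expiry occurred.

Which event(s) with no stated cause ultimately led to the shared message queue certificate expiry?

Tracing upstream from the shared message queue certificate expiry: the shared message queue certificate expiry ← the ingestion pipeline timeout ← the database overload ← the load balancer disk saturation.
A separate upstream branch: the shared message queue certificate expiry ← the ingestion pipeline timeout ← the backup API gateway timeout.
Each of those chain origins has no stated cause.

the backup API gateway timeout, the load balancer disk saturation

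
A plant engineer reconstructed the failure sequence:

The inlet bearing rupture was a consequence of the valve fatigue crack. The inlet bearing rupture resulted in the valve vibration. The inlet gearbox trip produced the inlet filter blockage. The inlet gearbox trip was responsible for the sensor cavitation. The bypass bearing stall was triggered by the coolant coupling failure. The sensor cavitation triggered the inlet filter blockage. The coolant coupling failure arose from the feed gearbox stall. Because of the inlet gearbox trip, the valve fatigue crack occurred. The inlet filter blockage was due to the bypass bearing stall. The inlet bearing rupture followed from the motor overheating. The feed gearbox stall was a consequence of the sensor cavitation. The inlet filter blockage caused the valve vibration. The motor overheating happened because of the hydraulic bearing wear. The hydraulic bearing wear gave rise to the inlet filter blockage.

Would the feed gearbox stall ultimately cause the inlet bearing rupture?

The feed gearbox stall leads to the coolant coupling failure, the bypass bearing stall, the inlet filter blockage, the valve vibration; the inlet bearing rupture is not among them.

No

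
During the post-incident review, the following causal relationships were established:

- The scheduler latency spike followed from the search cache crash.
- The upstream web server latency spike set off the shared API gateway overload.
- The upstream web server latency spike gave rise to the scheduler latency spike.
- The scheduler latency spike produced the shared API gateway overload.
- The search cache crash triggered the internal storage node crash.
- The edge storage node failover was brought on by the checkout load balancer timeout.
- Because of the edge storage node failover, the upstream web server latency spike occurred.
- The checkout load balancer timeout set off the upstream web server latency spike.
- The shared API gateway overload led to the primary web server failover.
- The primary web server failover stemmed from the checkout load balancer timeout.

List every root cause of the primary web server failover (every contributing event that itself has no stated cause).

Tracing upstream from the primary web server failover: the primary web server failover ← the shared API gateway overload ← the scheduler latency spike ← the search cache crash.
A separate upstream branch: the primary web server failover ← the checkout load balancer timeout.
Each of those chain origins has no stated cause.

the checkout load balancer timeout, the search cache crash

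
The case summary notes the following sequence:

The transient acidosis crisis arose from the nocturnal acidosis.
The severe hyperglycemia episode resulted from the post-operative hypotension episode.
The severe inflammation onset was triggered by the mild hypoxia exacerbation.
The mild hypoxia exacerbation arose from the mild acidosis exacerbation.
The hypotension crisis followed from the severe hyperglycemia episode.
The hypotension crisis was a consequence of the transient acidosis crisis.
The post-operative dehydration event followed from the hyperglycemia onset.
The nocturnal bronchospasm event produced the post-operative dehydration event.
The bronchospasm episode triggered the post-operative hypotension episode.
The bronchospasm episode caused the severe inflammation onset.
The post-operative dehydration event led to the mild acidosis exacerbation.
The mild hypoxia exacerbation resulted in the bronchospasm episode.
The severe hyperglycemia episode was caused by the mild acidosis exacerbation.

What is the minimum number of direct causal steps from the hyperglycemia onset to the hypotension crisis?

Shortest chain: the hyperglycemia onset → the post-operative dehydration event → the mild acidosis exacerbation → the severe hyperglycemia episode → the hypotension crisis.

4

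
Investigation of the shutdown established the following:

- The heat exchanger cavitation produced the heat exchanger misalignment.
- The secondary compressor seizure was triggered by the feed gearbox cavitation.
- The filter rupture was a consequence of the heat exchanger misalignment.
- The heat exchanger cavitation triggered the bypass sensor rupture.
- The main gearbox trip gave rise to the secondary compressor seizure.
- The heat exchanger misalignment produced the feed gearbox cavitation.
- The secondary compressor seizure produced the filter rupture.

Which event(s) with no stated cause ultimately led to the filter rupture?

Tracing upstream from the filter rupture: the filter rupture ← the heat exchanger misalignment ← the heat exchanger cavitation.
A separate upstream branch: the filter rupture ← the secondary compressor seizure ← the main gearbox trip.
Each of those chain origins has no stated cause.

the heat exchanger cavitation, the main gearbox trip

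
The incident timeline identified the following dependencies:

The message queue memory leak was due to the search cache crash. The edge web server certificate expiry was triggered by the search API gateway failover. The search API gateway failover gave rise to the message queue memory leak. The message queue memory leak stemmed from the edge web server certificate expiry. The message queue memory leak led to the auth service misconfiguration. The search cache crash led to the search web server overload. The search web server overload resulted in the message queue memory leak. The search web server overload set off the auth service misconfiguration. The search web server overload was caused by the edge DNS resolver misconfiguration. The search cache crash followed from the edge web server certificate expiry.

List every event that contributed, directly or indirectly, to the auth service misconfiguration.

the edge DNS resolver misconfiguration, the edge web server certificate expiry, the message queue memory leak, the search API gateway failover, the search cache crash, the search web server overload

Immediate causes of the auth service misconfiguration: the search web server overload, the message queue memory leak.
Further upstream: the search API gateway failover, the edge web server certificate expiry, the search cache crash, the edge DNS resolver misconfiguration.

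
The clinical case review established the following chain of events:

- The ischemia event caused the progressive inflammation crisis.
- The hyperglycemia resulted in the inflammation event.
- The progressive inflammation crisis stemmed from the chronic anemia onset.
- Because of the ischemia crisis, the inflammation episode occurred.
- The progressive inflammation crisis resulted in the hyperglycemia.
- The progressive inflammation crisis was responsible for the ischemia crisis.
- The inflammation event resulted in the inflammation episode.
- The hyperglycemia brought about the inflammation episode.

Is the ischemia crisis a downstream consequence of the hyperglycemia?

The hyperglycemia leads to the inflammation event, the inflammation episode; the ischemia crisis is not among them.

No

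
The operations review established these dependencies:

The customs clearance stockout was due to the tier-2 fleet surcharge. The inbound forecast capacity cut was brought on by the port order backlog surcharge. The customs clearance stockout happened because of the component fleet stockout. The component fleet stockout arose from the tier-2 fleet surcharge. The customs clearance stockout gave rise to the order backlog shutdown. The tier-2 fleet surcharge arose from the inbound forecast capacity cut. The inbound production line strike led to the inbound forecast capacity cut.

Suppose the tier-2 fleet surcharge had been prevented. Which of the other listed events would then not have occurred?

Downstream of the tier-2 fleet surcharge: the component fleet stockout, the customs clearance stockout, the order backlog shutdown.

the component fleet stockout, the customs clearance stockout, the order backlog shutdown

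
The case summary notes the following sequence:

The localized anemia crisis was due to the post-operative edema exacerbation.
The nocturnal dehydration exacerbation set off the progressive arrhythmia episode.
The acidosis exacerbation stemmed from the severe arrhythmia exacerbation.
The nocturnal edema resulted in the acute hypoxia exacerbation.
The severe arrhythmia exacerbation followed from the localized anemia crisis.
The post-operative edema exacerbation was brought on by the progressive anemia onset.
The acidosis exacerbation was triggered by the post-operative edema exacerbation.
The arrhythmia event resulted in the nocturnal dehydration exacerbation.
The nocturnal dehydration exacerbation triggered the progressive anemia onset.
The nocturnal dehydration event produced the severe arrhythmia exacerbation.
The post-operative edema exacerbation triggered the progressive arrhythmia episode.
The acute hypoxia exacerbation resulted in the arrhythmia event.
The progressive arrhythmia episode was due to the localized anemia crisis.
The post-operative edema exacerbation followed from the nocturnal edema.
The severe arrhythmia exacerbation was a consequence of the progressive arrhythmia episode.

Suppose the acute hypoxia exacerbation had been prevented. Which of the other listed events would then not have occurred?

the arrhythmia event, the nocturnal dehydration exacerbation, the progressive anemia onset

Downstream of the acute hypoxia exacerbation: the arrhythmia event, the nocturnal dehydration exacerbation, the progressive anemia onset, the post-operative edema exacerbation, the localized anemia crisis, the progressive arrhythmia episode, the severe arrhythmia exacerbation, the acidosis exacerbation.
Of those, still caused via another path: the post-operative edema exacerbation, the localized anemia crisis, the progressive arrhythmia episode, the severe arrhythmia exacerbation, the acidosis exacerbation.
The remainder have no surviving cause.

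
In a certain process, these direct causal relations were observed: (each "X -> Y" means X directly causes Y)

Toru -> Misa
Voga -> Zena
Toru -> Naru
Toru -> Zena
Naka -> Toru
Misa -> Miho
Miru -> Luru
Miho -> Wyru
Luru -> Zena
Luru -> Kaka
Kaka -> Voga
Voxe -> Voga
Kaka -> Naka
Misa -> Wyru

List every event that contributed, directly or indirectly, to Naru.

Immediate cause of Naru: Toru.
Further upstream: Miru, Luru, Kaka, Naka.

Kaka, Luru, Miru, Naka, Toru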